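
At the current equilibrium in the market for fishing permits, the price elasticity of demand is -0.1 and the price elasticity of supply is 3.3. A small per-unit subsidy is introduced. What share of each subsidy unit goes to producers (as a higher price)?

For a small subsidy around the equilibrium, the benefit split depends on the relative slopes, which at a point are proportional to the elasticities.
Buyer share = εs/(εs + |εd|) = 3.3/(3.3 + 0.1) = 33/34; seller share = |εd|/(εs + |εd|) = 1/34.
So producers capture 1/34 of the subsidy.

Producer share = 1/34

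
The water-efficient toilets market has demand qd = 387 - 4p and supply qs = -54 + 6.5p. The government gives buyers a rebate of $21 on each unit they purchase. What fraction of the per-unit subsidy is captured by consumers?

Pre-subsidy: 387 - 4p = -54 + 6.5p gives p* = 42, q* = 219.
With the rebate, buyers effectively pay pb = ps − 21, where ps is the price sellers receive.
Demand in terms of ps becomes qd = 387 − 4(ps − 21) = 471 - 4ps. Setting this equal to supply: 471 - 4ps = -54 + 6.5ps, so ps = 50.
Buyers pay pb = 50 − 21 = 29; q' = -54 + 6.5·50 = 271.
Buyers' price falls by p* − pb = 42 − 29 = 13; sellers' price rises by ps − p* = 50 − 42 = 8.
So consumers capture 13/21 = 13/21 of each unit of subsidy.

Consumer share = 13/21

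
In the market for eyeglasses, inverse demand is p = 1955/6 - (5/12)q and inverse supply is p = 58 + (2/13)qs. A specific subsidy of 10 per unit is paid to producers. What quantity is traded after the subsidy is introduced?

Pre-subsidy: 1955/6 - (5/12)q = 58 + (2/13)q gives q* = 41782/89 and p* = 11590/89.
With the subsidy, sellers receive ps = pb + 10 for each unit, where pb is the price buyers pay.
On the curves, pb = 1955/6 - (5/12)q and ps = 58 + (2/13)q; the wedge ps − pb = 10 gives 58 + (2/13)q − (1955/6 - (5/12)q) = 10, so q' = 43342/89.
Then pb = 1955/6 − (5/12)·(43342/89) = 10940/89 and ps = 58 + (2/13)·(43342/89) = 11830/89.

q' = 43342/89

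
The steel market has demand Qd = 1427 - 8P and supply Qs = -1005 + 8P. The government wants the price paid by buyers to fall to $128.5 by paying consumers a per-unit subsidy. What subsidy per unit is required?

Required subsidy s = $47 per unit

At a buyer price of 128.5, quantity demanded is 1427 − 8·128.5 = 399.
Sellers supply 399 only when they receive Ps with -1005 + 8·Ps = 399, i.e. Ps = 175.5.
s = Ps − Pb = 175.5 − 128.5 = 47.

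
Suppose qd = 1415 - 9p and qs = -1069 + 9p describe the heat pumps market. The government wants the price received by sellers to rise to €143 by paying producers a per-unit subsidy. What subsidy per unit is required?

At a seller price of 143, quantity supplied is -1069 + 9·143 = 218.
Buyers absorb 218 only when they pay pb with 1415 − 9·pb = 218, i.e. pb = 133.
s = ps − pb = 143 − 133 = 10.

Required subsidy s = €10 per unit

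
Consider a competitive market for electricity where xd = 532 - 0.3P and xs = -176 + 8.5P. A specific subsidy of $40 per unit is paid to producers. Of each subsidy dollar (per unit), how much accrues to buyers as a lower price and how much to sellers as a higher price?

Pre-subsidy: 532 - 0.3P = -176 + 8.5P gives P* = 885/11, x* = 11173/22.
With the subsidy, sellers receive Ps = Pb + 40 for each unit, where Pb is the price buyers pay.
Supply in terms of Pb becomes xs = -176 + 8.5(Pb + 40) = 164 + 8.5Pb. Setting this equal to demand: 532 - 0.3Pb = 164 + 8.5Pb, so Pb = 460/11.
Sellers receive Ps = 460/11 + 40 = 900/11; x' = 532 − 0.3·(460/11) = 5714/11.
Buyers' price falls by P* − Pb = 885/11 − 460/11 = 425/11; sellers' price rises by Ps − P* = 900/11 − 885/11 = 15/11.

Buyers gain 425/11 per unit; sellers gain 15/11 per unit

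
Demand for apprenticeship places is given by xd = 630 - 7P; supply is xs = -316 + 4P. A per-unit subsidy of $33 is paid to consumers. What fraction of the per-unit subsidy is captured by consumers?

Consumer share = 4/11

Pre-subsidy: 630 - 7P = -316 + 4P gives P* = 86, x* = 28.
With the rebate, buyers effectively pay Pb = Ps − 33, where Ps is the price sellers receive.
Demand in terms of Ps becomes xd = 630 − 7(Ps − 33) = 861 - 7Ps. Setting this equal to supply: 861 - 7Ps = -316 + 4Ps, so Ps = 107.
Buyers pay Pb = 107 − 33 = 74; x' = -316 + 4·107 = 112.
Buyers' price falls by P* − Pb = 86 − 74 = 12; sellers' price rises by Ps − P* = 107 − 86 = 21.
So consumers capture 12/33 = 4/11 of each unit of subsidy.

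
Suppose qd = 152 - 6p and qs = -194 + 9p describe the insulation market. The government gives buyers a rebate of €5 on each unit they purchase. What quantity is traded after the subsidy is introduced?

Pre-subsidy: 152 - 6p = -194 + 9p gives p* = 346/15, q* = 13.6.
With the rebate, buyers effectively pay pb = ps − 5, where ps is the price sellers receive.
Demand in terms of ps becomes qd = 152 − 6(ps − 5) = 182 - 6ps. Setting this equal to supply: 182 - 6ps = -194 + 9ps, so ps = 376/15.
Buyers pay pb = 376/15 − 5 = 301/15; q' = -194 + 9·(376/15) = 31.6.

q' = 31.6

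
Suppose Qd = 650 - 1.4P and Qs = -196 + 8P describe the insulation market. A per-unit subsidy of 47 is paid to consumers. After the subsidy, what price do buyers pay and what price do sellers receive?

Pre-subsidy: 650 - 1.4P = -196 + 8P gives P* = 90, Q* = 524.
With the rebate, buyers effectively pay Pb = Ps − 47, where Ps is the price sellers receive.
Demand in terms of Ps becomes Qd = 650 − 1.4(Ps − 47) = 715.8 - 1.4Ps. Setting this equal to supply: 715.8 - 1.4Ps = -196 + 8Ps, so Ps = 97.
Buyers pay Pb = 97 − 47 = 50; Q' = -196 + 8·97 = 580.

Buyers pay 50; sellers receive 97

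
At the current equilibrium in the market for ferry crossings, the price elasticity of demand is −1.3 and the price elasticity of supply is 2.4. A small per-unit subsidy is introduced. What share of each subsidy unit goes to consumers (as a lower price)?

For a small subsidy around the equilibrium, the benefit split depends on the relative slopes, which at a point are proportional to the elasticities.
Buyer share = εs/(εs + |εd|) = 2.4/(2.4 + 1.3) = 24/37; seller share = |εd|/(εs + |εd|) = 13/37.

Consumer share = 24/37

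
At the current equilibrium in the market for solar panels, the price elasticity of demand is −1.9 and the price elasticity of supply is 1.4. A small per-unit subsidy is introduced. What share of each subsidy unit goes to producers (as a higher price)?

For a small subsidy around the equilibrium, the benefit split depends on the relative slopes, which at a point are proportional to the elasticities.
Buyer share = εs/(εs + |εd|) = 1.4/(1.4 + 1.9) = 14/33; seller share = |εd|/(εs + |εd|) = 19/33.
So producers capture 19/33 of the subsidy.

Producer share = 19/33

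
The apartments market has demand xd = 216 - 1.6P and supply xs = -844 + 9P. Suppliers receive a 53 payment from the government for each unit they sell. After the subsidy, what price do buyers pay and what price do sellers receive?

Buyers pay 55; sellers receive 108

Pre-subsidy: 216 - 1.6P = -844 + 9P gives P* = 100, x* = 56.
With the subsidy, sellers receive Ps = Pb + 53 for each unit, where Pb is the price buyers pay.
Supply in terms of Pb becomes xs = -844 + 9(Pb + 53) = -367 + 9Pb. Setting this equal to demand: 216 - 1.6Pb = -367 + 9Pb, so Pb = 55.
Sellers receive Ps = 55 + 53 = 108; x' = 216 − 1.6·55 = 128.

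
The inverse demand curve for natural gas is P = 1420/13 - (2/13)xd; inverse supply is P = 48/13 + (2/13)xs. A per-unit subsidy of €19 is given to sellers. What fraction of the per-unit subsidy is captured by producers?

Pre-subsidy: 1420/13 - (2/13)x = 48/13 + (2/13)x gives x* = 343 and P* = 734/13.
With the subsidy, sellers receive Ps = Pb + 19 for each unit, where Pb is the price buyers pay.
On the curves, Pb = 1420/13 - (2/13)x and Ps = 48/13 + (2/13)x; the wedge Ps − Pb = 19 gives 48/13 + (2/13)x − (1420/13 - (2/13)x) = 19, so x' = 404.75.
Then Pb = 1420/13 − (2/13)·404.75 = 1221/26 and Ps = 48/13 + (2/13)·404.75 = 1715/26.
Buyers' price falls by P* − Pb = 734/13 − 1221/26 = 9.5; sellers' price rises by Ps − P* = 1715/26 − 734/13 = 9.5.
So producers capture 9.5/19 = 0.5 of each unit of subsidy.

Producer share = 0.5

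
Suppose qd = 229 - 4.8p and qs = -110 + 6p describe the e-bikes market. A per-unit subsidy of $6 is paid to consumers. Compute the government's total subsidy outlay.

Government cost = $566

Pre-subsidy: 229 - 4.8p = -110 + 6p gives p* = 565/18, q* = 235/3.
With the rebate, buyers effectively pay pb = ps − 6, where ps is the price sellers receive.
Demand in terms of ps becomes qd = 229 − 4.8(ps − 6) = 257.8 - 4.8ps. Setting this equal to supply: 257.8 - 4.8ps = -110 + 6ps, so ps = 613/18.
Buyers pay pb = 613/18 − 6 = 505/18; q' = -110 + 6·(613/18) = 283/3.
Government outlay = subsidy × quantity = 6 × 283/3 = 566.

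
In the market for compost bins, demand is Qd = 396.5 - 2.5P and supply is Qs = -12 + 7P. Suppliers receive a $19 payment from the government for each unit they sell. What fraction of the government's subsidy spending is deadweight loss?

Pre-subsidy: 396.5 - 2.5P = -12 + 7P gives P* = 43, Q* = 289.
With the subsidy, sellers receive Ps = Pb + 19 for each unit, where Pb is the price buyers pay.
Supply in terms of Pb becomes Qs = -12 + 7(Pb + 19) = 121 + 7Pb. Setting this equal to demand: 396.5 - 2.5Pb = 121 + 7Pb, so Pb = 29.
Sellers receive Ps = 29 + 19 = 48; Q' = 396.5 − 2.5·29 = 324.
ΔCS = ½(289 + 324)(43 − 29) = 4291; ΔPS = ½(289 + 324)(48 − 43) = 1532.5.
Government spending = 19 × 324 = 6156.
DWL = ½ × 19 × (324 − 289) = 332.5; fraction = 332.5 / 6156 = 35/648.

DWL / government spending = 35/648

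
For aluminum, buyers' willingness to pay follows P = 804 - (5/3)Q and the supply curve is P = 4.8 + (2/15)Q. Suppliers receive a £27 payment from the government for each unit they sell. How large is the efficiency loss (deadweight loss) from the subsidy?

Pre-subsidy: 804 - (5/3)Q = 4.8 + (2/15)Q gives Q* = 444 and P* = 64.
With the subsidy, sellers receive Ps = Pb + 27 for each unit, where Pb is the price buyers pay.
On the curves, Pb = 804 - (5/3)Q and Ps = 4.8 + (2/15)Q; the wedge Ps − Pb = 27 gives 4.8 + (2/15)Q − (804 - (5/3)Q) = 27, so Q' = 459.
Then Pb = 804 − (5/3)·459 = 39 and Ps = 4.8 + (2/15)·459 = 66.
The subsidy expands output by 459 − 444 = 15 past the efficient level; on those units the gap between marginal cost and willingness to pay runs from 0 up to 27.
DWL = ½ × 27 × 15 = 202.5.

Deadweight loss = £202.5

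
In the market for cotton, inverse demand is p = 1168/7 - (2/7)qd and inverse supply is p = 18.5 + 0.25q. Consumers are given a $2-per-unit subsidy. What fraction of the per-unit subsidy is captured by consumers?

Pre-subsidy: 1168/7 - (2/7)q = 18.5 + 0.25q gives q* = 4154/15 and p* = 1316/15.
With the rebate, buyers effectively pay pb = ps − 2, where ps is the price sellers receive.
On the curves, pb = 1168/7 - (2/7)q and ps = 18.5 + 0.25q; the wedge ps − pb = 2 gives 18.5 + 0.25q − (1168/7 - (2/7)q) = 2, so q' = 842/3.
Then pb = 1168/7 − (2/7)·(842/3) = 260/3 and ps = 18.5 + 0.25·(842/3) = 266/3.
Buyers' price falls by p* − pb = 1316/15 − 260/3 = 16/15; sellers' price rises by ps − p* = 266/3 − 1316/15 = 14/15.
So consumers capture (16/15)/2 = 8/15 of each unit of subsidy.

Consumer share = 8/15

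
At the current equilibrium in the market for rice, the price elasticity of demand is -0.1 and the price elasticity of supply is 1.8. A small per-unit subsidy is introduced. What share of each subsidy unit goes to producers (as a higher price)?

For a small subsidy around the equilibrium, the benefit split depends on the relative slopes, which at a point are proportional to the elasticities.
Buyer share = εs/(εs + |εd|) = 1.8/(1.8 + 0.1) = 18/19; seller share = |εd|/(εs + |εd|) = 1/19.
So producers capture 1/19 of the subsidy.

Producer share = 1/19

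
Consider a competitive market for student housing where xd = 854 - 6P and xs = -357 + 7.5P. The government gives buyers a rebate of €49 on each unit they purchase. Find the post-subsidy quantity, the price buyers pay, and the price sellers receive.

x' = 4312/9; buyers pay 1687/27; sellers receive 3010/27

Pre-subsidy: 854 - 6P = -357 + 7.5P gives P* = 2422/27, x* = 2842/9.
With the rebate, buyers effectively pay Pb = Ps − 49, where Ps is the price sellers receive.
Demand in terms of Ps becomes xd = 854 − 6(Ps − 49) = 1148 - 6Ps. Setting this equal to supply: 1148 - 6Ps = -357 + 7.5Ps, so Ps = 3010/27.
Buyers pay Pb = 3010/27 − 49 = 1687/27; x' = -357 + 7.5·(3010/27) = 4312/9.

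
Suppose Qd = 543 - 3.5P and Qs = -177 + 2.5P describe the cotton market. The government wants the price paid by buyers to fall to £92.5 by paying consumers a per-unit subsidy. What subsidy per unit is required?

Required subsidy s = £66 per unit

At a buyer price of 92.5, quantity demanded is 543 − 3.5·92.5 = 219.25.
Sellers supply 219.25 only when they receive Ps with -177 + 2.5·Ps = 219.25, i.e. Ps = 158.5.
s = Ps − Pb = 158.5 − 92.5 = 66.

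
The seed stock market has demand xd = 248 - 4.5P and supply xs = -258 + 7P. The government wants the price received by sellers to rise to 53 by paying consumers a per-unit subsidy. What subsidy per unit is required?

At a seller price of 53, quantity supplied is -258 + 7·53 = 113.
Buyers absorb 113 only when they pay Pb with 248 − 4.5·Pb = 113, i.e. Pb = 30.
s = Ps − Pb = 53 − 30 = 23.

Required subsidy s = 23 per unit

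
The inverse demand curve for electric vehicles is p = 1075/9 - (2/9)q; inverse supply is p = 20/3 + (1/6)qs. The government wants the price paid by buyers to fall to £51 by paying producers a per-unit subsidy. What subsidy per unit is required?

Required subsidy s = £7 per unit

At a buyer price of 51, quantity demanded is 537.5 − 4.5·51 = 308.
Sellers supply 308 only when they receive ps = 20/3 + (1/6)·308 = 58.
s = ps − pb = 58 − 51 = 7.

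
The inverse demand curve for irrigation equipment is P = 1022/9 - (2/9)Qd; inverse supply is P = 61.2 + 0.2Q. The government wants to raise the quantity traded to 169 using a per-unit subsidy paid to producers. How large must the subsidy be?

Required subsidy s = 19 per unit

At Q = 169, from the demand curve buyers pay Pb = 1022/9 − (2/9)·169 = 76; from the supply curve sellers need Ps = 61.2 + 0.2·169 = 95.
The subsidy must fill the gap: s = Ps − Pb = 95 − 76 = 19.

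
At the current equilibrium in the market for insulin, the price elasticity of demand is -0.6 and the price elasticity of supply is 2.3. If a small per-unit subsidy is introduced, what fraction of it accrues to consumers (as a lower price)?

For a small subsidy around the equilibrium, the benefit split depends on the relative slopes, which at a point are proportional to the elasticities.
Buyer share = εs/(εs + |εd|) = 2.3/(2.3 + 0.6) = 23/29; seller share = |εd|/(εs + |εd|) = 6/29.

Consumer share = 23/29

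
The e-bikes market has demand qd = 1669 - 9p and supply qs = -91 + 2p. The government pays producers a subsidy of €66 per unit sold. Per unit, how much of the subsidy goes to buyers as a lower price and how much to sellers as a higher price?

Buyers gain €12 per unit; sellers gain €54 per unit

Pre-subsidy: 1669 - 9p = -91 + 2p gives p* = 160, q* = 229.
With the subsidy, sellers receive ps = pb + 66 for each unit, where pb is the price buyers pay.
Supply in terms of pb becomes qs = -91 + 2(pb + 66) = 41 + 2pb. Setting this equal to demand: 1669 - 9pb = 41 + 2pb, so pb = 148.
Sellers receive ps = 148 + 66 = 214; q' = 1669 − 9·148 = 337.
Buyers' price falls by p* − pb = 160 − 148 = 12; sellers' price rises by ps − p* = 214 − 160 = 54.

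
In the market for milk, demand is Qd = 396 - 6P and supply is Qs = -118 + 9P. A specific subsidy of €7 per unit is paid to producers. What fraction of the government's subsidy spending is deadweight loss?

Pre-subsidy: 396 - 6P = -118 + 9P gives P* = 514/15, Q* = 190.4.
With the subsidy, sellers receive Ps = Pb + 7 for each unit, where Pb is the price buyers pay.
Supply in terms of Pb becomes Qs = -118 + 9(Pb + 7) = -55 + 9Pb. Setting this equal to demand: 396 - 6Pb = -55 + 9Pb, so Pb = 451/15.
Sellers receive Ps = 451/15 + 7 = 556/15; Q' = 396 − 6·(451/15) = 215.6.
ΔCS = ½(190.4 + 215.6)(514/15 − 451/15) = 852.6; ΔPS = ½(190.4 + 215.6)(556/15 − 514/15) = 568.4.
Government spending = 7 × 215.6 = 1509.2.
DWL = ½ × 7 × (215.6 − 190.4) = 88.2; fraction = 88.2 / 1509.2 = 9/154.

DWL / government spending = 9/154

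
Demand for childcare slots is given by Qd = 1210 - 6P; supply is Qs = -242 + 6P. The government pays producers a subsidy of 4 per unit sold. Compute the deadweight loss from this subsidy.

Pre-subsidy: 1210 - 6P = -242 + 6P gives P* = 121, Q* = 484.
With the subsidy, sellers receive Ps = Pb + 4 for each unit, where Pb is the price buyers pay.
Supply in terms of Pb becomes Qs = -242 + 6(Pb + 4) = -218 + 6Pb. Setting this equal to demand: 1210 - 6Pb = -218 + 6Pb, so Pb = 119.
Sellers receive Ps = 119 + 4 = 123; Q' = 1210 − 6·119 = 496.
The subsidy expands output by 496 − 484 = 12 past the efficient level; on those units the gap between marginal cost and willingness to pay runs from 0 up to 4.
DWL = ½ × 4 × 12 = 24.

Deadweight loss = 24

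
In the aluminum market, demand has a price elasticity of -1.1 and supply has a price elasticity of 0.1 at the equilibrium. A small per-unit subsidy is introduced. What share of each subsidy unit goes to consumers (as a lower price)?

Consumer share = 1/12

For a small subsidy around the equilibrium, the benefit split depends on the relative slopes, which at a point are proportional to the elasticities.
Buyer share = εs/(εs + |εd|) = 0.1/(0.1 + 1.1) = 1/12; seller share = |εd|/(εs + |εd|) = 11/12.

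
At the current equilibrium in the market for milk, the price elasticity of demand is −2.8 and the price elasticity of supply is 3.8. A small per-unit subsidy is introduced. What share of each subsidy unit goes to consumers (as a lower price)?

Consumer share = 19/33

For a small subsidy around the equilibrium, the benefit split depends on the relative slopes, which at a point are proportional to the elasticities.
Buyer share = εs/(εs + |εd|) = 3.8/(3.8 + 2.8) = 19/33; seller share = |εd|/(εs + |εd|) = 14/33.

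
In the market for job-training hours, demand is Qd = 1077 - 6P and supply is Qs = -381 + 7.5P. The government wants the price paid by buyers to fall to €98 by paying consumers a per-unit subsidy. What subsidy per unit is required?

At a buyer price of 98, quantity demanded is 1077 − 6·98 = 489.
Sellers supply 489 only when they receive Ps with -381 + 7.5·Ps = 489, i.e. Ps = 116.
s = Ps − Pb = 116 − 98 = 18.

Required subsidy s = €18 per unit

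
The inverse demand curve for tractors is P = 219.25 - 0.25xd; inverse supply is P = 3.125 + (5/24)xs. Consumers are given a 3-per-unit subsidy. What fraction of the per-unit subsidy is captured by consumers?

Pre-subsidy: 219.25 - 0.25x = 3.125 + (5/24)x gives x* = 5187/11 and P* = 1115/11.
With the rebate, buyers effectively pay Pb = Ps − 3, where Ps is the price sellers receive.
On the curves, Pb = 219.25 - 0.25x and Ps = 3.125 + (5/24)x; the wedge Ps − Pb = 3 gives 3.125 + (5/24)x − (219.25 - 0.25x) = 3, so x' = 5259/11.
Then Pb = 219.25 − 0.25·(5259/11) = 1097/11 and Ps = 3.125 + (5/24)·(5259/11) = 1130/11.
Buyers' price falls by P* − Pb = 1115/11 − 1097/11 = 18/11; sellers' price rises by Ps − P* = 1130/11 − 1115/11 = 15/11.
So consumers capture (18/11)/3 = 6/11 of each unit of subsidy.

Consumer share = 6/11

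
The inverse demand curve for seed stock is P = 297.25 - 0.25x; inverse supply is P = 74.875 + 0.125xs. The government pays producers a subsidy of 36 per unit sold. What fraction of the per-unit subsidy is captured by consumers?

Pre-subsidy: 297.25 - 0.25x = 74.875 + 0.125x gives x* = 593 and P* = 149.
With the subsidy, sellers receive Ps = Pb + 36 for each unit, where Pb is the price buyers pay.
On the curves, Pb = 297.25 - 0.25x and Ps = 74.875 + 0.125x; the wedge Ps − Pb = 36 gives 74.875 + 0.125x − (297.25 - 0.25x) = 36, so x' = 689.
Then Pb = 297.25 − 0.25·689 = 125 and Ps = 74.875 + 0.125·689 = 161.
Buyers' price falls by P* − Pb = 149 − 125 = 24; sellers' price rises by Ps − P* = 161 − 149 = 12.
So consumers capture 24/36 = 2/3 of each unit of subsidy.

Consumer share = 2/3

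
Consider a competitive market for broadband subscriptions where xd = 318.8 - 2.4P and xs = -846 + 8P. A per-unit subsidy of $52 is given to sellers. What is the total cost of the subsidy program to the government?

Pre-subsidy: 318.8 - 2.4P = -846 + 8P gives P* = 112, x* = 50.
With the subsidy, sellers receive Ps = Pb + 52 for each unit, where Pb is the price buyers pay.
Supply in terms of Pb becomes xs = -846 + 8(Pb + 52) = -430 + 8Pb. Setting this equal to demand: 318.8 - 2.4Pb = -430 + 8Pb, so Pb = 72.
Sellers receive Ps = 72 + 52 = 124; x' = 318.8 − 2.4·72 = 146.
Government outlay = subsidy × quantity = 52 × 146 = 7592.

Government cost = $7592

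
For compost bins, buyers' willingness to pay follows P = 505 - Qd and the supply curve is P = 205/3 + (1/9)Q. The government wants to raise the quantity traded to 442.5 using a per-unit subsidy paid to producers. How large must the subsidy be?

At Q = 442.5, from the demand curve buyers pay Pb = 505 − 1·442.5 = 62.5; from the supply curve sellers need Ps = 205/3 + (1/9)·442.5 = 117.5.
The subsidy must fill the gap: s = Ps − Pb = 117.5 − 62.5 = 55.

Required subsidy s = 55 per unit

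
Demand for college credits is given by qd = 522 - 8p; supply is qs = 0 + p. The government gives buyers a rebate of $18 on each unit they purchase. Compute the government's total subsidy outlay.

Pre-subsidy: 522 - 8p = 0 + p gives p* = 58, q* = 58.
With the rebate, buyers effectively pay pb = ps − 18, where ps is the price sellers receive.
Demand in terms of ps becomes qd = 522 − 8(ps − 18) = 666 - 8ps. Setting this equal to supply: 666 - 8ps = 0 + ps, so ps = 74.
Buyers pay pb = 74 − 18 = 56; q' = 0 + 1·74 = 74.
Government outlay = subsidy × quantity = 18 × 74 = 1332.

Government cost = $1332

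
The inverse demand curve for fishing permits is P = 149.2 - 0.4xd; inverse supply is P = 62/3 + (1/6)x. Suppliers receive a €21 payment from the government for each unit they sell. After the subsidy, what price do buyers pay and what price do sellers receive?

Pre-subsidy: 149.2 - 0.4x = 62/3 + (1/6)x gives x* = 3856/17 and P* = 994/17.
With the subsidy, sellers receive Ps = Pb + 21 for each unit, where Pb is the price buyers pay.
On the curves, Pb = 149.2 - 0.4x and Ps = 62/3 + (1/6)x; the wedge Ps − Pb = 21 gives 62/3 + (1/6)x − (149.2 - 0.4x) = 21, so x' = 4486/17.
Then Pb = 149.2 − 0.4·(4486/17) = 742/17 and Ps = 62/3 + (1/6)·(4486/17) = 1099/17.

Buyers pay 742/17; sellers receive 1099/17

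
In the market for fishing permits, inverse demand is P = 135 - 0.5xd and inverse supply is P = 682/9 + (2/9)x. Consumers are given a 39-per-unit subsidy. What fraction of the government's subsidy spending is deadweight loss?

Pre-subsidy: 135 - 0.5x = 682/9 + (2/9)x gives x* = 82 and P* = 94.
With the rebate, buyers effectively pay Pb = Ps − 39, where Ps is the price sellers receive.
On the curves, Pb = 135 - 0.5x and Ps = 682/9 + (2/9)x; the wedge Ps − Pb = 39 gives 682/9 + (2/9)x − (135 - 0.5x) = 39, so x' = 136.
Then Pb = 135 − 0.5·136 = 67 and Ps = 682/9 + (2/9)·136 = 106.
ΔCS = ½(82 + 136)(94 − 67) = 2943; ΔPS = ½(82 + 136)(106 − 94) = 1308.
Government spending = 39 × 136 = 5304.
DWL = ½ × 39 × (136 − 82) = 1053; fraction = 1053 / 5304 = 27/136.

DWL / government spending = 27/136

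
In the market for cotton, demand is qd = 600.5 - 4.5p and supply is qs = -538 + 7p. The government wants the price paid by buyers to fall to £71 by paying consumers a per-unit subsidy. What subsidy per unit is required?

At a buyer price of 71, quantity demanded is 600.5 − 4.5·71 = 281.
Sellers supply 281 only when they receive ps with -538 + 7·ps = 281, i.e. ps = 117.
s = ps − pb = 117 − 71 = 46.

Required subsidy s = £46 per unit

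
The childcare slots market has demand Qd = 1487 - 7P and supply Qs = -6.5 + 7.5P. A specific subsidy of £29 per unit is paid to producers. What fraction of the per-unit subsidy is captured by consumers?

Pre-subsidy: 1487 - 7P = -6.5 + 7.5P gives P* = 103, Q* = 766.
With the subsidy, sellers receive Ps = Pb + 29 for each unit, where Pb is the price buyers pay.
Supply in terms of Pb becomes Qs = -6.5 + 7.5(Pb + 29) = 211 + 7.5Pb. Setting this equal to demand: 1487 - 7Pb = 211 + 7.5Pb, so Pb = 88.
Sellers receive Ps = 88 + 29 = 117; Q' = 1487 − 7·88 = 871.
Buyers' price falls by P* − Pb = 103 − 88 = 15; sellers' price rises by Ps − P* = 117 − 103 = 14.
So consumers capture 15/29 = 15/29 of each unit of subsidy.

Consumer share = 15/29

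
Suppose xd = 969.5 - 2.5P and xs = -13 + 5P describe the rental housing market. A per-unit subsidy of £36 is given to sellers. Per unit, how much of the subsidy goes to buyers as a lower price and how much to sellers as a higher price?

Buyers gain £24 per unit; sellers gain £12 per unit

Pre-subsidy: 969.5 - 2.5P = -13 + 5P gives P* = 131, x* = 642.
With the subsidy, sellers receive Ps = Pb + 36 for each unit, where Pb is the price buyers pay.
Supply in terms of Pb becomes xs = -13 + 5(Pb + 36) = 167 + 5Pb. Setting this equal to demand: 969.5 - 2.5Pb = 167 + 5Pb, so Pb = 107.
Sellers receive Ps = 107 + 36 = 143; x' = 969.5 − 2.5·107 = 702.
Buyers' price falls by P* − Pb = 131 − 107 = 24; sellers' price rises by Ps − P* = 143 − 131 = 12.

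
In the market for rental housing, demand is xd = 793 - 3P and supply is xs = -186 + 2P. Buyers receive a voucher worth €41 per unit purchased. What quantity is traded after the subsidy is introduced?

Pre-subsidy: 793 - 3P = -186 + 2P gives P* = 195.8, x* = 205.6.
With the rebate, buyers effectively pay Pb = Ps − 41, where Ps is the price sellers receive.
Demand in terms of Ps becomes xd = 793 − 3(Ps − 41) = 916 - 3Ps. Setting this equal to supply: 916 - 3Ps = -186 + 2Ps, so Ps = 220.4.
Buyers pay Pb = 220.4 − 41 = 179.4; x' = -186 + 2·220.4 = 254.8.

x' = 254.8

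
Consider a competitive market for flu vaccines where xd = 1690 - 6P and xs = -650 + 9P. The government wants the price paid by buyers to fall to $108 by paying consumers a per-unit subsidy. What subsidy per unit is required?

At a buyer price of 108, quantity demanded is 1690 − 6·108 = 1042.
Sellers supply 1042 only when they receive Ps with -650 + 9·Ps = 1042, i.e. Ps = 188.
s = Ps − Pb = 188 − 108 = 80.

Required subsidy s = $80 per unit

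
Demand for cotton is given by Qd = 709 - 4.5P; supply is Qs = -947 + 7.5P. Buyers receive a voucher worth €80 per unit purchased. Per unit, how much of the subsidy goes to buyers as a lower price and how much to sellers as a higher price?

Pre-subsidy: 709 - 4.5P = -947 + 7.5P gives P* = 138, Q* = 88.
With the rebate, buyers effectively pay Pb = Ps − 80, where Ps is the price sellers receive.
Demand in terms of Ps becomes Qd = 709 − 4.5(Ps − 80) = 1069 - 4.5Ps. Setting this equal to supply: 1069 - 4.5Ps = -947 + 7.5Ps, so Ps = 168.
Buyers pay Pb = 168 − 80 = 88; Q' = -947 + 7.5·168 = 313.
Buyers' price falls by P* − Pb = 138 − 88 = 50; sellers' price rises by Ps − P* = 168 − 138 = 30.

Buyers gain €50 per unit; sellers gain €30 per unit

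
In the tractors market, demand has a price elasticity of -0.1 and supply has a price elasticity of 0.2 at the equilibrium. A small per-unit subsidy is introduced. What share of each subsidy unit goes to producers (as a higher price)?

For a small subsidy around the equilibrium, the benefit split depends on the relative slopes, which at a point are proportional to the elasticities.
Buyer share = εs/(εs + |εd|) = 0.2/(0.2 + 0.1) = 2/3; seller share = |εd|/(εs + |εd|) = 1/3.
So producers capture 1/3 of the subsidy.

Producer share = 1/3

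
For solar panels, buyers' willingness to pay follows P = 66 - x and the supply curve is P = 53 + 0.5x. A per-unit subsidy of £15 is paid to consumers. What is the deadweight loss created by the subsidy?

Pre-subsidy: 66 - x = 53 + 0.5x gives x* = 26/3 and P* = 172/3.
With the rebate, buyers effectively pay Pb = Ps − 15, where Ps is the price sellers receive.
On the curves, Pb = 66 - x and Ps = 53 + 0.5x; the wedge Ps − Pb = 15 gives 53 + 0.5x − (66 - x) = 15, so x' = 56/3.
Then Pb = 66 − 1·(56/3) = 142/3 and Ps = 53 + 0.5·(56/3) = 187/3.
The subsidy expands output by 56/3 − 26/3 = 10 past the efficient level; on those units the gap between marginal cost and willingness to pay runs from 0 up to 15.
DWL = ½ × 15 × 10 = 75.

Deadweight loss = £75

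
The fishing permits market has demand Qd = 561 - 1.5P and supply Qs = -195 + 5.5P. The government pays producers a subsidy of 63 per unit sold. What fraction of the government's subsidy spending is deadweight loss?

Pre-subsidy: 561 - 1.5P = -195 + 5.5P gives P* = 108, Q* = 399.
With the subsidy, sellers receive Ps = Pb + 63 for each unit, where Pb is the price buyers pay.
Supply in terms of Pb becomes Qs = -195 + 5.5(Pb + 63) = 151.5 + 5.5Pb. Setting this equal to demand: 561 - 1.5Pb = 151.5 + 5.5Pb, so Pb = 58.5.
Sellers receive Ps = 58.5 + 63 = 121.5; Q' = 561 − 1.5·58.5 = 473.25.
ΔCS = ½(399 + 473.25)(108 − 58.5) = 21588.1875; ΔPS = ½(399 + 473.25)(121.5 − 108) = 5887.6875.
Government spending = 63 × 473.25 = 29814.75.
DWL = ½ × 63 × (473.25 − 399) = 2338.875; fraction = 2338.875 / 29814.75 = 99/1262.

DWL / government spending = 99/1262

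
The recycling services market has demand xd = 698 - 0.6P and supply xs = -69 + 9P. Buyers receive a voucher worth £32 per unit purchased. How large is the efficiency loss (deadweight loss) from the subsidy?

Deadweight loss = £288

Pre-subsidy: 698 - 0.6P = -69 + 9P gives P* = 3835/48, x* = 650.0625.
With the rebate, buyers effectively pay Pb = Ps − 32, where Ps is the price sellers receive.
Demand in terms of Ps becomes xd = 698 − 0.6(Ps − 32) = 717.2 - 0.6Ps. Setting this equal to supply: 717.2 - 0.6Ps = -69 + 9Ps, so Ps = 3931/48.
Buyers pay Pb = 3931/48 − 32 = 2395/48; x' = -69 + 9·(3931/48) = 668.0625.
The subsidy expands output by 668.0625 − 650.0625 = 18 past the efficient level; on those units the gap between marginal cost and willingness to pay runs from 0 up to 32.
DWL = ½ × 32 × 18 = 288.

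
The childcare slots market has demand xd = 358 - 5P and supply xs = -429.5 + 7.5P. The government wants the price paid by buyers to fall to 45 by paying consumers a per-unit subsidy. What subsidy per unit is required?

Required subsidy s = 30 per unit

At a buyer price of 45, quantity demanded is 358 − 5·45 = 133.
Sellers supply 133 only when they receive Ps with -429.5 + 7.5·Ps = 133, i.e. Ps = 75.
s = Ps − Pb = 75 − 45 = 30.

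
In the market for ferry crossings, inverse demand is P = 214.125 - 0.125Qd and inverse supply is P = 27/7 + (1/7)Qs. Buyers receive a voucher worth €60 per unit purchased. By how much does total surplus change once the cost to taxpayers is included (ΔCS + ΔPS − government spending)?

Pre-subsidy: 214.125 - 0.125Q = 27/7 + (1/7)Q gives Q* = 785 and P* = 116.
With the rebate, buyers effectively pay Pb = Ps − 60, where Ps is the price sellers receive.
On the curves, Pb = 214.125 - 0.125Q and Ps = 27/7 + (1/7)Q; the wedge Ps − Pb = 60 gives 27/7 + (1/7)Q − (214.125 - 0.125Q) = 60, so Q' = 1009.
Then Pb = 214.125 − 0.125·1009 = 88 and Ps = 27/7 + (1/7)·1009 = 148.
ΔCS = ½(785 + 1009)(116 − 88) = 25116; ΔPS = ½(785 + 1009)(148 − 116) = 28704.
Government spending = 60 × 1009 = 60540.
Net change = 25116 + 28704 − 60540 = -6720. The loss equals the DWL triangle ½·60·224.

Net change in total surplus = -€6720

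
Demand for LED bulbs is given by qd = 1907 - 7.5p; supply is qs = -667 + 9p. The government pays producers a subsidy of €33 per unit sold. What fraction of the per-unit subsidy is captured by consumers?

Consumer share = 6/11

Pre-subsidy: 1907 - 7.5p = -667 + 9p gives p* = 156, q* = 737.
With the subsidy, sellers receive ps = pb + 33 for each unit, where pb is the price buyers pay.
Supply in terms of pb becomes qs = -667 + 9(pb + 33) = -370 + 9pb. Setting this equal to demand: 1907 - 7.5pb = -370 + 9pb, so pb = 138.
Sellers receive ps = 138 + 33 = 171; q' = 1907 − 7.5·138 = 872.
Buyers' price falls by p* − pb = 156 − 138 = 18; sellers' price rises by ps − p* = 171 − 156 = 15.
So consumers capture 18/33 = 6/11 of each unit of subsidy.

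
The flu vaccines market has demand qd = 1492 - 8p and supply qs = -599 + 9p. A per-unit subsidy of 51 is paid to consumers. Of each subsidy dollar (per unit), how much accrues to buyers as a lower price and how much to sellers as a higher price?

Buyers gain 27 per unit; sellers gain 24 per unit

Pre-subsidy: 1492 - 8p = -599 + 9p gives p* = 123, q* = 508.
With the rebate, buyers effectively pay pb = ps − 51, where ps is the price sellers receive.
Demand in terms of ps becomes qd = 1492 − 8(ps − 51) = 1900 - 8ps. Setting this equal to supply: 1900 - 8ps = -599 + 9ps, so ps = 147.
Buyers pay pb = 147 − 51 = 96; q' = -599 + 9·147 = 724.
Buyers' price falls by p* − pb = 123 − 96 = 27; sellers' price rises by ps − p* = 147 − 123 = 24.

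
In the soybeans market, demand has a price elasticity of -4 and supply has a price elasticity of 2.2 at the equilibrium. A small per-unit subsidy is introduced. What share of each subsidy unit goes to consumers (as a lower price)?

Consumer share = 11/31

For a small subsidy around the equilibrium, the benefit split depends on the relative slopes, which at a point are proportional to the elasticities.
Buyer share = εs/(εs + |εd|) = 2.2/(2.2 + 4) = 11/31; seller share = |εd|/(εs + |εd|) = 20/31.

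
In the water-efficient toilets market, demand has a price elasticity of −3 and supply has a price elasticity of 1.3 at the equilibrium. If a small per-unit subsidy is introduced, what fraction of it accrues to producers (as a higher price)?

Producer share = 30/43

For a small subsidy around the equilibrium, the benefit split depends on the relative slopes, which at a point are proportional to the elasticities.
Buyer share = εs/(εs + |εd|) = 1.3/(1.3 + 3) = 13/43; seller share = |εd|/(εs + |εd|) = 30/43.
So producers capture 30/43 of the subsidy.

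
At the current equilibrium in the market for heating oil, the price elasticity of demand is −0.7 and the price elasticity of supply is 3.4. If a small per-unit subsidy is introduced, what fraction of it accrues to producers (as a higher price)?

Producer share = 7/41

For a small subsidy around the equilibrium, the benefit split depends on the relative slopes, which at a point are proportional to the elasticities.
Buyer share = εs/(εs + |εd|) = 3.4/(3.4 + 0.7) = 34/41; seller share = |εd|/(εs + |εd|) = 7/41.
So producers capture 7/41 of the subsidy.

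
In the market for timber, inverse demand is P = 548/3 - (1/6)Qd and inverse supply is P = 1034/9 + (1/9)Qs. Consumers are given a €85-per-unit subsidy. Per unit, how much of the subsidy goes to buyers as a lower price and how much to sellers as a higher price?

Pre-subsidy: 548/3 - (1/6)Q = 1034/9 + (1/9)Q gives Q* = 244 and P* = 142.
With the rebate, buyers effectively pay Pb = Ps − 85, where Ps is the price sellers receive.
On the curves, Pb = 548/3 - (1/6)Q and Ps = 1034/9 + (1/9)Q; the wedge Ps − Pb = 85 gives 1034/9 + (1/9)Q − (548/3 - (1/6)Q) = 85, so Q' = 550.
Then Pb = 548/3 − (1/6)·550 = 91 and Ps = 1034/9 + (1/9)·550 = 176.
Buyers' price falls by P* − Pb = 142 − 91 = 51; sellers' price rises by Ps − P* = 176 − 142 = 34.

Buyers gain €51 per unit; sellers gain €34 per unit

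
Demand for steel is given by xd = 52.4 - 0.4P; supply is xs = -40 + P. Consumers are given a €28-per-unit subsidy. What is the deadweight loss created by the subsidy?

Deadweight loss = €112

Pre-subsidy: 52.4 - 0.4P = -40 + P gives P* = 66, x* = 26.
With the rebate, buyers effectively pay Pb = Ps − 28, where Ps is the price sellers receive.
Demand in terms of Ps becomes xd = 52.4 − 0.4(Ps − 28) = 63.6 - 0.4Ps. Setting this equal to supply: 63.6 - 0.4Ps = -40 + Ps, so Ps = 74.
Buyers pay Pb = 74 − 28 = 46; x' = -40 + 1·74 = 34.
The subsidy expands output by 34 − 26 = 8 past the efficient level; on those units the gap between marginal cost and willingness to pay runs from 0 up to 28.
DWL = ½ × 28 × 8 = 112.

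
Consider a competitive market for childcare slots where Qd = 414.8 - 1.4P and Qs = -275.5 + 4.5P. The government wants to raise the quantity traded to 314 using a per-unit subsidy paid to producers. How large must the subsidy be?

At Q = 314, invert demand for the buyer price: Pb = (414.8 − 314)/1.4 = 72; invert supply for the seller price: Ps = (314 − (-275.5))/4.5 = 131.
The subsidy must fill the gap: s = Ps − Pb = 131 − 72 = 59.

Required subsidy s = 59 per unit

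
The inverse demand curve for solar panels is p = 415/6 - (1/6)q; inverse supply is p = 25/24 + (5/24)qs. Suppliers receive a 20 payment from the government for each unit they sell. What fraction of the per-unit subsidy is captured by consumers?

Consumer share = 4/9

Pre-subsidy: 415/6 - (1/6)q = 25/24 + (5/24)q gives q* = 545/3 and p* = 350/9.
With the subsidy, sellers receive ps = pb + 20 for each unit, where pb is the price buyers pay.
On the curves, pb = 415/6 - (1/6)q and ps = 25/24 + (5/24)q; the wedge ps − pb = 20 gives 25/24 + (5/24)q − (415/6 - (1/6)q) = 20, so q' = 235.
Then pb = 415/6 − (1/6)·235 = 30 and ps = 25/24 + (5/24)·235 = 50.
Buyers' price falls by p* − pb = 350/9 − 30 = 80/9; sellers' price rises by ps − p* = 50 − 350/9 = 100/9.
So consumers capture (80/9)/20 = 4/9 of each unit of subsidy.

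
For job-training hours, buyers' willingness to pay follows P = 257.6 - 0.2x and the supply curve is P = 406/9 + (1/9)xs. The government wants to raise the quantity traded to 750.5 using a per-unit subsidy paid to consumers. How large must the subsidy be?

At x = 750.5, from the demand curve buyers pay Pb = 257.6 − 0.2·750.5 = 107.5; from the supply curve sellers need Ps = 406/9 + (1/9)·750.5 = 128.5.
The subsidy must fill the gap: s = Ps − Pb = 128.5 − 107.5 = 21.

Required subsidy s = 21 per unit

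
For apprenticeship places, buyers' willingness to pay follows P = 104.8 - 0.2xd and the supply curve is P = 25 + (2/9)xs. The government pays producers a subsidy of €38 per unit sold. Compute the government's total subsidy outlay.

Government cost = €10602

Pre-subsidy: 104.8 - 0.2x = 25 + (2/9)x gives x* = 189 and P* = 67.
With the subsidy, sellers receive Ps = Pb + 38 for each unit, where Pb is the price buyers pay.
On the curves, Pb = 104.8 - 0.2x and Ps = 25 + (2/9)x; the wedge Ps − Pb = 38 gives 25 + (2/9)x − (104.8 - 0.2x) = 38, so x' = 279.
Then Pb = 104.8 − 0.2·279 = 49 and Ps = 25 + (2/9)·279 = 87.
Government outlay = subsidy × quantity = 38 × 279 = 10602.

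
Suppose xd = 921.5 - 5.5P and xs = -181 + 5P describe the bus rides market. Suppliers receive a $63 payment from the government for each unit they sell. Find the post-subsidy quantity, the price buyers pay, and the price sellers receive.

Pre-subsidy: 921.5 - 5.5P = -181 + 5P gives P* = 105, x* = 344.
With the subsidy, sellers receive Ps = Pb + 63 for each unit, where Pb is the price buyers pay.
Supply in terms of Pb becomes xs = -181 + 5(Pb + 63) = 134 + 5Pb. Setting this equal to demand: 921.5 - 5.5Pb = 134 + 5Pb, so Pb = 75.
Sellers receive Ps = 75 + 63 = 138; x' = 921.5 − 5.5·75 = 509.

x' = 509; buyers pay $75; sellers receive $138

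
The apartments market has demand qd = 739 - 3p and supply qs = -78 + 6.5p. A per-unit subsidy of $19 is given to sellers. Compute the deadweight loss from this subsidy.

Pre-subsidy: 739 - 3p = -78 + 6.5p gives p* = 86, q* = 481.
With the subsidy, sellers receive ps = pb + 19 for each unit, where pb is the price buyers pay.
Supply in terms of pb becomes qs = -78 + 6.5(pb + 19) = 45.5 + 6.5pb. Setting this equal to demand: 739 - 3pb = 45.5 + 6.5pb, so pb = 73.
Sellers receive ps = 73 + 19 = 92; q' = 739 − 3·73 = 520.
The subsidy expands output by 520 − 481 = 39 past the efficient level; on those units the gap between marginal cost and willingness to pay runs from 0 up to 19.
DWL = ½ × 19 × 39 = 370.5.

Deadweight loss = $370.5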